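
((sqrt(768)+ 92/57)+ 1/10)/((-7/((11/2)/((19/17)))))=-1496 *sqrt(3)/133 -182699/151620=-20.69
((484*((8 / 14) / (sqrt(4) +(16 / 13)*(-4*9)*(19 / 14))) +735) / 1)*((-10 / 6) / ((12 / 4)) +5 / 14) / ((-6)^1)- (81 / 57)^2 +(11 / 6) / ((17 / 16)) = 58546471747 / 2454333588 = 23.85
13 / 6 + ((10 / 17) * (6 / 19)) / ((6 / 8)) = 4679 / 1938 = 2.41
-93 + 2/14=-650/7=-92.86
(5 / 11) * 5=25 / 11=2.27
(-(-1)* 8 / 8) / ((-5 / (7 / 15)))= -7 / 75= -0.09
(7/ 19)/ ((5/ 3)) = 21/ 95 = 0.22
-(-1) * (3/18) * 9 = 3/2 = 1.50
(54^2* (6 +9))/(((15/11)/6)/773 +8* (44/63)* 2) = 3914.13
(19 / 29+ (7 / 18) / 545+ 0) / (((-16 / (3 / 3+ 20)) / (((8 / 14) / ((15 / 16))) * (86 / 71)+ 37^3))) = -70461923940067 / 1615903200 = -43605.29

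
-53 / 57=-0.93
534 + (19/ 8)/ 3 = 12835/ 24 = 534.79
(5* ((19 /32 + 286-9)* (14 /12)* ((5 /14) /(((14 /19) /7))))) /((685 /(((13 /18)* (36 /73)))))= 3656835 /1280128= 2.86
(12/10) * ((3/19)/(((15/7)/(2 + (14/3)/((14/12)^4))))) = 372/931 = 0.40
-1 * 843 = -843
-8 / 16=-1 / 2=-0.50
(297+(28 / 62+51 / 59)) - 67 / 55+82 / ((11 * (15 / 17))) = 92209297 / 301785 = 305.55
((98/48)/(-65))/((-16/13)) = 49/1920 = 0.03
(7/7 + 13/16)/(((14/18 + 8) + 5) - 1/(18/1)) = 0.13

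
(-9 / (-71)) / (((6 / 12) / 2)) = 36 / 71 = 0.51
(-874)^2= 763876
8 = 8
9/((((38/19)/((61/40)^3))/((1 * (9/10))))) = 18385461/1280000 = 14.36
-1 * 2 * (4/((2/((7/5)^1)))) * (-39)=218.40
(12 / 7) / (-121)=-12 / 847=-0.01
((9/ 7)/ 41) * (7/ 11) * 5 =45/ 451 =0.10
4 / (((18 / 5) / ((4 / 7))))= 0.63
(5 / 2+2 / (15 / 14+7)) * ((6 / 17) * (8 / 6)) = 1.29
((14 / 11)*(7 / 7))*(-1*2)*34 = -952 / 11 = -86.55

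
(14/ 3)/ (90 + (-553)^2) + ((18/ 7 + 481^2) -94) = 1485647743337/ 6423879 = 231269.57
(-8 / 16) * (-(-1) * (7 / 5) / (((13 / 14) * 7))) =-7 / 65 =-0.11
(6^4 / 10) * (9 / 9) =648 / 5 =129.60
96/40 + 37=197/5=39.40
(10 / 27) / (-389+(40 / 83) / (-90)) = -830 / 871761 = -0.00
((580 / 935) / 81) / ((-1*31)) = -116 / 469557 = -0.00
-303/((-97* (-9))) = -101/291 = -0.35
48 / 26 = 24 / 13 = 1.85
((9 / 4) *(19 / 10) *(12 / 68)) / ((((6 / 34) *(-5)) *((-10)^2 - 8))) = -171 / 18400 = -0.01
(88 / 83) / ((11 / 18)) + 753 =62643 / 83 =754.73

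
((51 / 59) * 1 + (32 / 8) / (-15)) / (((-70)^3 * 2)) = -529 / 607110000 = -0.00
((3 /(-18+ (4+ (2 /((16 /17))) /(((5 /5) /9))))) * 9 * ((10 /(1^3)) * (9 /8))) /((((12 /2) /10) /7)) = 28350 /41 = 691.46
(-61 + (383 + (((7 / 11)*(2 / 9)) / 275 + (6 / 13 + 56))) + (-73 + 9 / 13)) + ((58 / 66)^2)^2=118229204023 / 385424325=306.75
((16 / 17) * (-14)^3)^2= 6669761.99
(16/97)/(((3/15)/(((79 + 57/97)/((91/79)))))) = 48790400/856219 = 56.98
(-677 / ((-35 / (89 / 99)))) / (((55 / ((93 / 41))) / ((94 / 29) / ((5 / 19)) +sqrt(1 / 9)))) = 10278740029 / 1132968375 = 9.07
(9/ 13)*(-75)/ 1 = -675/ 13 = -51.92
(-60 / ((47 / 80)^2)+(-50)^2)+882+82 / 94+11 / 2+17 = 14276935 / 4418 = 3231.54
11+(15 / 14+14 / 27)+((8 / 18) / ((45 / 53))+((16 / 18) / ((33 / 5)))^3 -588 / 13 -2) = -34.11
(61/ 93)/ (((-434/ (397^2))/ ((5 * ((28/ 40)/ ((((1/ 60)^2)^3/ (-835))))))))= 31212142445520000000/ 961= 32478816280457856.40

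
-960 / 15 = -64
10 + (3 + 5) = 18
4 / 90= 2 / 45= 0.04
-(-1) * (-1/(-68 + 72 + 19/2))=-0.07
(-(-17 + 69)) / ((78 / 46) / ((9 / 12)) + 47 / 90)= -107640 / 5761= -18.68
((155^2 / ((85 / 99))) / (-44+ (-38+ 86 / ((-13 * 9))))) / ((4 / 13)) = -1099.19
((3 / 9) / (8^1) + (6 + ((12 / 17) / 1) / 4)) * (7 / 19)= 17759 / 7752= 2.29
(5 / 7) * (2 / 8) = 5 / 28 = 0.18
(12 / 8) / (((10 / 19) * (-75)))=-19 / 500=-0.04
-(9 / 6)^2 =-2.25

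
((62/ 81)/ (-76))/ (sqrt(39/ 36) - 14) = 31 * sqrt(39)/ 3599721 + 868/ 1199907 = 0.00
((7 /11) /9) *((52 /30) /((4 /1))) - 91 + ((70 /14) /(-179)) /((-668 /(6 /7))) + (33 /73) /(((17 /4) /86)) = -31552599099587 /385625529135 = -81.82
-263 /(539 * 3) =-263 /1617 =-0.16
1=1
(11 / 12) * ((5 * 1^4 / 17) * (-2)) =-0.54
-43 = -43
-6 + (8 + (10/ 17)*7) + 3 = 155/ 17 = 9.12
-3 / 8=-0.38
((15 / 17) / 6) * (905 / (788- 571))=4525 / 7378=0.61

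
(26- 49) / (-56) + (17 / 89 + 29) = 147535 / 4984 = 29.60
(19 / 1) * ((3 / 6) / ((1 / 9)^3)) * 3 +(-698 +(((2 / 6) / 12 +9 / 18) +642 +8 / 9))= 248663 / 12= 20721.92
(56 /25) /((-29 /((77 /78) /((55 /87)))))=-196 /1625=-0.12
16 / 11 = 1.45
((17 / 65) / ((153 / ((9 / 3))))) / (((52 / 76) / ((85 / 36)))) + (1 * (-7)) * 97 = -12392785 / 18252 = -678.98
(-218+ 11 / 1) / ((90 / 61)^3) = -5220563 / 81000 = -64.45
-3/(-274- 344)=1/206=0.00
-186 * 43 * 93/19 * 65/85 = -9669582/323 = -29936.79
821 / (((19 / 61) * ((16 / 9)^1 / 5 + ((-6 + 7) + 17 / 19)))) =2253645 / 1924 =1171.33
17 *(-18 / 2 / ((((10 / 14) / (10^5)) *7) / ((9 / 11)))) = -27540000 / 11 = -2503636.36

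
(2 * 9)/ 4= 9/ 2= 4.50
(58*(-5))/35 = -58/7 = -8.29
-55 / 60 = -11 / 12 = -0.92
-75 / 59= -1.27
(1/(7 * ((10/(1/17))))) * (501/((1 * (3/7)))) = 0.98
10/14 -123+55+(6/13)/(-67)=-410283/6097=-67.29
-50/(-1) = 50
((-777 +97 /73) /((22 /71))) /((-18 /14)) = 14071064 /7227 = 1947.01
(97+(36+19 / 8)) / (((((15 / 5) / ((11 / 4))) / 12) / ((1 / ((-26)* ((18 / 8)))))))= -3971 / 156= -25.46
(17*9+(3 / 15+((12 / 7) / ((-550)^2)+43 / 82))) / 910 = 0.17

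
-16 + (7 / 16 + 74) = 935 / 16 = 58.44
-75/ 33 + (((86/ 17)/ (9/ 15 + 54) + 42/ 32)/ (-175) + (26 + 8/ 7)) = 3553858249/ 142942800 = 24.86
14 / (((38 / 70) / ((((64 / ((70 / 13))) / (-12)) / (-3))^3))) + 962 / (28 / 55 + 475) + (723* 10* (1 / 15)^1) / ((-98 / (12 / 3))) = -7420500335362 / 443750373675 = -16.72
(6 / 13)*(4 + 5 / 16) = 207 / 104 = 1.99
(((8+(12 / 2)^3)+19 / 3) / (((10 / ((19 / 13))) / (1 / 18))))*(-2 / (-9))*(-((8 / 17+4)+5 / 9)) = -2.09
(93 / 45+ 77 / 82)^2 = 13667809 / 1512900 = 9.03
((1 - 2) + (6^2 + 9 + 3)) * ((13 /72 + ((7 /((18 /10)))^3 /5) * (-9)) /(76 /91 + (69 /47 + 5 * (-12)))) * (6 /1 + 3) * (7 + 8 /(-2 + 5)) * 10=1996125705665 /26651052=74898.57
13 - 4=9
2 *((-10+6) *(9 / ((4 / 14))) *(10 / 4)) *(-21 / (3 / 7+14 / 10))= 231525 / 32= 7235.16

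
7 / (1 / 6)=42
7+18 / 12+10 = 37 / 2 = 18.50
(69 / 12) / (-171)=-23 / 684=-0.03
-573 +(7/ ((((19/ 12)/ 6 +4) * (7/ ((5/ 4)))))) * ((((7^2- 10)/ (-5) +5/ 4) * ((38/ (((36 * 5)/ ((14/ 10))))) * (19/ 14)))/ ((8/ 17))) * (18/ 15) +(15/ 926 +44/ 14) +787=856464973319/ 3979948000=215.20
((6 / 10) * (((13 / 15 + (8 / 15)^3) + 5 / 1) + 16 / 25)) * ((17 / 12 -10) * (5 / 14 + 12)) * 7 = -50053571 / 16875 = -2966.14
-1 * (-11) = 11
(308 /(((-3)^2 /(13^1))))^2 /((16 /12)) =4008004 /27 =148444.59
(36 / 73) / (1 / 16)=576 / 73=7.89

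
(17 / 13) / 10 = 17 / 130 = 0.13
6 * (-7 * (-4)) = 168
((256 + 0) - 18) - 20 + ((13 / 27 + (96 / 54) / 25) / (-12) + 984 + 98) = 10529627 / 8100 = 1299.95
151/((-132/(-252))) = 288.27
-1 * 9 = -9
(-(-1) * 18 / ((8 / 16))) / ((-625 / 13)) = -468 / 625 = -0.75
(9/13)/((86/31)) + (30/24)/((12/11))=37441/26832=1.40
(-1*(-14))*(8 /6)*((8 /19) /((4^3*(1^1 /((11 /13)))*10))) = 77 /7410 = 0.01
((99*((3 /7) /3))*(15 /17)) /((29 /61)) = 26.25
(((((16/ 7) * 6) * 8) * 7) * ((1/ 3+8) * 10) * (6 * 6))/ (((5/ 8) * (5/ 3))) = 2211840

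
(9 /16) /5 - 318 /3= -8471 /80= -105.89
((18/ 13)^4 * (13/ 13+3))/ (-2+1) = -419904/ 28561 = -14.70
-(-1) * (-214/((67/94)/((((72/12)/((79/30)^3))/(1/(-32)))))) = 104281344000/33033613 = 3156.83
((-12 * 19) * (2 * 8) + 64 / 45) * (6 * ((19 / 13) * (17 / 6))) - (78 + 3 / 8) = -424390859 / 4680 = -90681.81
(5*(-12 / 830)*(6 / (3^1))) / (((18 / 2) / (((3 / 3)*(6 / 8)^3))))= -9 / 1328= -0.01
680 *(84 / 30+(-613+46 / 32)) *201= -166411317 / 2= -83205658.50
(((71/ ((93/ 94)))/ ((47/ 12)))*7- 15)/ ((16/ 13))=45643/ 496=92.02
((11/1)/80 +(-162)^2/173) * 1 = 2101423/13840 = 151.84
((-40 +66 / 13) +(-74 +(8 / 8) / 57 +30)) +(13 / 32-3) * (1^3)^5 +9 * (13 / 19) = -1786495 / 23712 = -75.34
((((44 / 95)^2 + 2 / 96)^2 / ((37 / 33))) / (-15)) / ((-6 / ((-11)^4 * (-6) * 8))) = -1674030802773659 / 4339689300000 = -385.75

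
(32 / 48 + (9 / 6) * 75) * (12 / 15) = 1358 / 15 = 90.53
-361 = -361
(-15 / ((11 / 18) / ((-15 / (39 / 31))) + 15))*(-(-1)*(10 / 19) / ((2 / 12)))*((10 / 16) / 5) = -313875 / 792433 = -0.40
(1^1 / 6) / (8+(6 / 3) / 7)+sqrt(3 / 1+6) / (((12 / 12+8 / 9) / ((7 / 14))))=4817 / 5916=0.81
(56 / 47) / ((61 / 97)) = 5432 / 2867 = 1.89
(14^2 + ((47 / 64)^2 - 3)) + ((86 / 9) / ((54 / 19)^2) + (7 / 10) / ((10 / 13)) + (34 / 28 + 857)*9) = 37245099141743 / 4702924800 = 7919.56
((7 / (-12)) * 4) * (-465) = 1085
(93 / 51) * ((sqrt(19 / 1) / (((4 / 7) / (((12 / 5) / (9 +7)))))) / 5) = 651 * sqrt(19) / 6800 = 0.42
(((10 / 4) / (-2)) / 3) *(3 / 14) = -5 / 56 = -0.09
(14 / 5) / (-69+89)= 7 / 50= 0.14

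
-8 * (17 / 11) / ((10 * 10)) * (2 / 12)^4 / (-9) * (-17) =-289 / 1603800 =-0.00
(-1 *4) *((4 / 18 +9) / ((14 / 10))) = -1660 / 63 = -26.35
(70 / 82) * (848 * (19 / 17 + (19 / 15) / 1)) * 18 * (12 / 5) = 259854336 / 3485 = 74563.65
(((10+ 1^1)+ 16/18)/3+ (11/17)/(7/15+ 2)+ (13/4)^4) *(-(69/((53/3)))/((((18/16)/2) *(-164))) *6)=11578694753/393643296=29.41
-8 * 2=-16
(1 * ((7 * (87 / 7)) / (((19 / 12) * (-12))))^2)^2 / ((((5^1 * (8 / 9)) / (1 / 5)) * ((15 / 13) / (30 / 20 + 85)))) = 386534017467 / 260642000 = 1483.01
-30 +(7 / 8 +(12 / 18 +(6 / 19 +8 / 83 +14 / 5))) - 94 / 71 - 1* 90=-1566240553 / 13436040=-116.57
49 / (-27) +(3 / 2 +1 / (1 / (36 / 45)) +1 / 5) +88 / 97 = 8341 / 5238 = 1.59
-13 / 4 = -3.25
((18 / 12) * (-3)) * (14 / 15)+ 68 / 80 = -67 / 20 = -3.35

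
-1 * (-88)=88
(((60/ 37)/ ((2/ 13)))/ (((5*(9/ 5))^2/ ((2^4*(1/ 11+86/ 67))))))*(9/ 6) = 1053520/ 245421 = 4.29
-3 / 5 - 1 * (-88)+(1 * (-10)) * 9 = -13 / 5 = -2.60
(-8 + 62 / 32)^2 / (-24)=-1.53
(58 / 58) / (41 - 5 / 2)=2 / 77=0.03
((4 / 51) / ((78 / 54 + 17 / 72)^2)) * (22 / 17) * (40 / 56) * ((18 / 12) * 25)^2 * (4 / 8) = 48600000 / 2692613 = 18.05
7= 7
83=83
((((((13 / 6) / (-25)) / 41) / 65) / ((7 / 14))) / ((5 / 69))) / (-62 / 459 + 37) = -10557 / 433600625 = -0.00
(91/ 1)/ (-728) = -1/ 8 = -0.12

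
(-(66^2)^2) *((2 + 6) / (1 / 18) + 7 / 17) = -46582976880 / 17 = -2740175110.59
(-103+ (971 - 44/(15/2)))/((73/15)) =12932/73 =177.15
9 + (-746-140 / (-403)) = -296871 / 403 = -736.65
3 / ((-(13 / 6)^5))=-23328 / 371293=-0.06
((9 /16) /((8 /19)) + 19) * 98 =127547 /64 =1992.92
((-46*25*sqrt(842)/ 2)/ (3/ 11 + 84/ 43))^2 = 62283077326250/ 1108809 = 56171150.60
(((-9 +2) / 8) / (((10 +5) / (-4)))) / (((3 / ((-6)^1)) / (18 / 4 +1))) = -77 / 30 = -2.57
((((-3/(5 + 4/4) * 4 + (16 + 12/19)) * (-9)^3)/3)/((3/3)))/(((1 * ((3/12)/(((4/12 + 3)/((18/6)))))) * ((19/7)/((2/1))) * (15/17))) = -4763808/361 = -13196.14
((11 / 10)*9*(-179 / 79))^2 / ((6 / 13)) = 1360813311 / 1248200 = 1090.22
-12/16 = -3/4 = -0.75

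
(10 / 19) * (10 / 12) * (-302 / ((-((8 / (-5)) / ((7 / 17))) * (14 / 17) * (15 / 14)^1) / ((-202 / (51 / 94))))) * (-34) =-250878950 / 513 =-489042.79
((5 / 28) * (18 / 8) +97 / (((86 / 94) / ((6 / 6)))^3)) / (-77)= -1131510887 / 685668368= -1.65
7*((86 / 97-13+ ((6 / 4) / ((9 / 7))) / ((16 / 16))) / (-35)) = 6371 / 2910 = 2.19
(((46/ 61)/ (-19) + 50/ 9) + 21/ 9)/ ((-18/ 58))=-25.29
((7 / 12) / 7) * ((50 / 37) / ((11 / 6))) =25 / 407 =0.06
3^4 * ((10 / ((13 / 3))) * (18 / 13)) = 258.82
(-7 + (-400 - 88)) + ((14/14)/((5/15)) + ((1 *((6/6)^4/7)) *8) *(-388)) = -6548/7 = -935.43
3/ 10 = 0.30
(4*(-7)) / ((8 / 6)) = -21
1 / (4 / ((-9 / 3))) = -3 / 4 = -0.75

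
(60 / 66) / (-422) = -5 / 2321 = -0.00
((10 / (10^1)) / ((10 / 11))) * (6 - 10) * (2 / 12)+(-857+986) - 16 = 1684 / 15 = 112.27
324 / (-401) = -324 / 401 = -0.81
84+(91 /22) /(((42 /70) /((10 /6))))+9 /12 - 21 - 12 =25043 /396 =63.24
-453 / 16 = -28.31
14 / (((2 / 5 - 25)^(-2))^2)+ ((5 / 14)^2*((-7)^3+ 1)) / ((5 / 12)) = 157013029476 / 30625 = 5126956.06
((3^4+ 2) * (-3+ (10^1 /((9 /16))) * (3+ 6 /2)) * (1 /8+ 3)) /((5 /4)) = 129065 /6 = 21510.83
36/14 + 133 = 949/7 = 135.57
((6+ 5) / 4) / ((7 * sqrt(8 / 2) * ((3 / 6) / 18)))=7.07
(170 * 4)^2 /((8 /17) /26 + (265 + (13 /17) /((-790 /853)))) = 80730416000 /46125353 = 1750.24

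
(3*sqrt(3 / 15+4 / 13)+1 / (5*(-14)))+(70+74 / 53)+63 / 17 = 77.23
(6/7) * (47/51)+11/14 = 375/238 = 1.58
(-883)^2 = 779689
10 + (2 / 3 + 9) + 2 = 65 / 3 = 21.67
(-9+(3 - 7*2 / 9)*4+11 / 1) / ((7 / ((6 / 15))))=4 / 9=0.44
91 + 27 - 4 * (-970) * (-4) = -15402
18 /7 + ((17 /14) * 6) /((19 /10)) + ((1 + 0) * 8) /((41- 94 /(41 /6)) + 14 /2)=309958 /46683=6.64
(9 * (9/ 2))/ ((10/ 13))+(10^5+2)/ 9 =669839/ 60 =11163.98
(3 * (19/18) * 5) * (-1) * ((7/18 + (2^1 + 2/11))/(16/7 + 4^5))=-338485/8534592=-0.04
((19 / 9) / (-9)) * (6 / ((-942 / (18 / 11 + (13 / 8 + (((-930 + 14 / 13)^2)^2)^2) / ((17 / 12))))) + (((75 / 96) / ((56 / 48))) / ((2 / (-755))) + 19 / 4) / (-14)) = 584708316086195935772.29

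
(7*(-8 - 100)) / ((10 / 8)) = -3024 / 5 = -604.80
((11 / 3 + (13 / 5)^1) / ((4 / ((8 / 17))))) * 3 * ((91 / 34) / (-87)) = -8554 / 125715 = -0.07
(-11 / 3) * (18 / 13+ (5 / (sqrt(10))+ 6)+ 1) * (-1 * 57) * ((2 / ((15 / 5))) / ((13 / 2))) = 213.62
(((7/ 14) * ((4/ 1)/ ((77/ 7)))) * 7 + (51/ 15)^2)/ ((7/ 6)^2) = 127044/ 13475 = 9.43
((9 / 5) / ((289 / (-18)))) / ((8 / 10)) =-81 / 578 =-0.14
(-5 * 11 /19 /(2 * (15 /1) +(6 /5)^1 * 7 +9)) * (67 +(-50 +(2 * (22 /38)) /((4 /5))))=-192775 /171114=-1.13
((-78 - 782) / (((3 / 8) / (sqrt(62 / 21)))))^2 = 2934732800 / 189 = 15527686.77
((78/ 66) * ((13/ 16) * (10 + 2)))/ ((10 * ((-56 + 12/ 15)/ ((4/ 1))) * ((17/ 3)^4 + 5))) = -0.00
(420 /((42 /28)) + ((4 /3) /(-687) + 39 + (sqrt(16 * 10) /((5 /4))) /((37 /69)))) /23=48 * sqrt(10) /185 + 28585 /2061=14.69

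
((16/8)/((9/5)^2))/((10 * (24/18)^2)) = 5/144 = 0.03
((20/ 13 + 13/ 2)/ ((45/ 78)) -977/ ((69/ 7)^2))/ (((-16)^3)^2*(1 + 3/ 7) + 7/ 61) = 39419786/ 243622793563245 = 0.00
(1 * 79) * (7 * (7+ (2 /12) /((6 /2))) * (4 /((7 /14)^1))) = 280924 /9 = 31213.78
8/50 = 4/25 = 0.16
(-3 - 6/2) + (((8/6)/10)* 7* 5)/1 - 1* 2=-10/3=-3.33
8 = 8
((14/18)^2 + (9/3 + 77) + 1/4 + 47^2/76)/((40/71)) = 1501366/7695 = 195.11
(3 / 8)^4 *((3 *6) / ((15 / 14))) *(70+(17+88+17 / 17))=18711 / 320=58.47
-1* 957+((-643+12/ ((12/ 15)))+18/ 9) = -1583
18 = 18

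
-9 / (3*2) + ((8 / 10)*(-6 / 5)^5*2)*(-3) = 10.44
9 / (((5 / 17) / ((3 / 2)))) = 459 / 10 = 45.90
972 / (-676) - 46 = -8017 / 169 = -47.44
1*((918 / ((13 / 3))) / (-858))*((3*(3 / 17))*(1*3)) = -729 / 1859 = -0.39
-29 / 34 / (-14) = 29 / 476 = 0.06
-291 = -291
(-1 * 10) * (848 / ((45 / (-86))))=145856 / 9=16206.22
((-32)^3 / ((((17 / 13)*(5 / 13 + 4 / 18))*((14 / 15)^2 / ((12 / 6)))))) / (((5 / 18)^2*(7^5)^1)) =-72666906624 / 994016401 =-73.10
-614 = -614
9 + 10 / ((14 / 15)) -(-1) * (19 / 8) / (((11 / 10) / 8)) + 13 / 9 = 38.43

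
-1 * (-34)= 34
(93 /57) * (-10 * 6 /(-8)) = 465 /38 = 12.24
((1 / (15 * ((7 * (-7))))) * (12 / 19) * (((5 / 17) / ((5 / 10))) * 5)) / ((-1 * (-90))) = -0.00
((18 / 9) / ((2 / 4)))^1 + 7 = 11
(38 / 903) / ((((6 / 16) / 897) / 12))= 363584 / 301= 1207.92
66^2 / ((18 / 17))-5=4109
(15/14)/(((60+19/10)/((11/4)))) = 825/17332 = 0.05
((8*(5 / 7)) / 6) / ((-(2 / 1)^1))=-0.48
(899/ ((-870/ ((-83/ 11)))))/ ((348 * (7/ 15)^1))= 2573/ 53592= 0.05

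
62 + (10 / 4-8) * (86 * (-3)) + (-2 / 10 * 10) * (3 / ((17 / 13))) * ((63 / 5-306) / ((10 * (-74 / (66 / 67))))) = 1558456546 / 1053575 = 1479.21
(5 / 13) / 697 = 0.00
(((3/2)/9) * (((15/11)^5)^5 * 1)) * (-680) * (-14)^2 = -5609126183716607093811035156250000/108347059433883722041830251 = -51769990.00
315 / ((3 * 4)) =105 / 4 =26.25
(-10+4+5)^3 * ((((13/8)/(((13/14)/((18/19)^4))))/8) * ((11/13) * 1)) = -505197/3388346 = -0.15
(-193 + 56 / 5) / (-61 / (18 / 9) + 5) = 606 / 85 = 7.13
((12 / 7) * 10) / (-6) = -20 / 7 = -2.86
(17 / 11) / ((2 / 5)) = 85 / 22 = 3.86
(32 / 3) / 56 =4 / 21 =0.19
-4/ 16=-1/ 4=-0.25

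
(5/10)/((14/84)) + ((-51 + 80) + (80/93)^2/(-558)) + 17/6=168104213/4826142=34.83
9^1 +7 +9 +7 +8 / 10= 164 / 5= 32.80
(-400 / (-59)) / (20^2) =1 / 59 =0.02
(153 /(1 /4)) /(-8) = -153 /2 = -76.50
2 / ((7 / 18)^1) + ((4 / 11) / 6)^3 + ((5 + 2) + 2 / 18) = 3082652 / 251559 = 12.25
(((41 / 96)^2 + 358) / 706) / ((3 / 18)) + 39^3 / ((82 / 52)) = 1672623631673 / 44461056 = 37619.97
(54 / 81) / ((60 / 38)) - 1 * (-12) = 559 / 45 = 12.42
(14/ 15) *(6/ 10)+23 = 589/ 25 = 23.56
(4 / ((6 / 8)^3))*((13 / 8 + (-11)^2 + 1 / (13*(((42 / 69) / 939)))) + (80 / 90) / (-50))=2287.62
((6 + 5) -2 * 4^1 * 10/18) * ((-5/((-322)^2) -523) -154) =-4141450307/933156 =-4438.11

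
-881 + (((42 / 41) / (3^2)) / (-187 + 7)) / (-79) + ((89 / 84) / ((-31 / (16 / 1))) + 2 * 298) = -54189083891 / 189773010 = -285.55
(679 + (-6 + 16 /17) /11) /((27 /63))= 888209 /561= 1583.26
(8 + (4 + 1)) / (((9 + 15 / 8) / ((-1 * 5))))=-520 / 87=-5.98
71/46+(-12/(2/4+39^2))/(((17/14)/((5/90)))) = 11016127/7138878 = 1.54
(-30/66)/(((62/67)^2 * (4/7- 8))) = 157115/2198768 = 0.07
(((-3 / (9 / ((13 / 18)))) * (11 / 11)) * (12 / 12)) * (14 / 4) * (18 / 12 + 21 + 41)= -11557 / 216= -53.50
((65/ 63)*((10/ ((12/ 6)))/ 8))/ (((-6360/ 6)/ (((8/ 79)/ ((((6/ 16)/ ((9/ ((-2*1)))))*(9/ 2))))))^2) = 416/ 9940059423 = 0.00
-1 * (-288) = 288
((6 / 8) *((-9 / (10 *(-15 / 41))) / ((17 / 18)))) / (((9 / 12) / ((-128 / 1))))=-141696 / 425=-333.40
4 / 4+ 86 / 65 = 151 / 65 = 2.32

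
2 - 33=-31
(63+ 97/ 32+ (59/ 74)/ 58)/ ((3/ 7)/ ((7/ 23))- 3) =-37039443/ 892736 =-41.49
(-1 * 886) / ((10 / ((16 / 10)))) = -3544 / 25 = -141.76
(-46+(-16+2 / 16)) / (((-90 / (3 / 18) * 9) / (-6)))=-11 / 144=-0.08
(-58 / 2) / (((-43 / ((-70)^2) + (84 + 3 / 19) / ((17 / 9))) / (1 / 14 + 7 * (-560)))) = 179918057550 / 70502011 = 2551.96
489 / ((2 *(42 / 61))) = 9943 / 28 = 355.11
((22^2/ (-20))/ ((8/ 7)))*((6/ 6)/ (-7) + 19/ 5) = -1936/ 25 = -77.44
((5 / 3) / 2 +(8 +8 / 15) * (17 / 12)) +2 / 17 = 19951 / 1530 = 13.04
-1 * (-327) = 327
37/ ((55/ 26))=17.49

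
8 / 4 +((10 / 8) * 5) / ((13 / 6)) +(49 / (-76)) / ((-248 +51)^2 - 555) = 184613167 / 37794952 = 4.88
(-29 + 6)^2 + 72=601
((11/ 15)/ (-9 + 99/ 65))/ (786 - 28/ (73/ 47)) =-10439/ 81738396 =-0.00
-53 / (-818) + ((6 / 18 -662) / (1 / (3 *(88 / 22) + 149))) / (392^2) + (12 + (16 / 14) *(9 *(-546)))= -150961250527 / 26935104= -5604.63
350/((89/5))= 1750/89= 19.66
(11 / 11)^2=1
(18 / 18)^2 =1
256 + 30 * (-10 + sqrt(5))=-44 + 30 * sqrt(5)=23.08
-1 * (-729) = 729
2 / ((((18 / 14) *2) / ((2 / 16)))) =7 / 72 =0.10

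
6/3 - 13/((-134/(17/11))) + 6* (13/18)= 28669/4422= 6.48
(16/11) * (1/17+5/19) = 1664/3553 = 0.47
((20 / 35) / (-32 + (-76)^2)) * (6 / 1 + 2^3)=1 / 718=0.00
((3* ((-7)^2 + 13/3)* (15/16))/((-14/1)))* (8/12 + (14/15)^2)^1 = -346/21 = -16.48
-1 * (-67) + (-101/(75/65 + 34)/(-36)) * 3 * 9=126415/1828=69.15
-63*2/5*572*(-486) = 35026992/5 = 7005398.40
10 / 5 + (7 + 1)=10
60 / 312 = 5 / 26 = 0.19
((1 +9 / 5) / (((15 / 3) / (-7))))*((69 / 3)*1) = -2254 / 25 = -90.16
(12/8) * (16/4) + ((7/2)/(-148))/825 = 1465193/244200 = 6.00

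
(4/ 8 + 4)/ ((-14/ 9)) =-81/ 28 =-2.89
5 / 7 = 0.71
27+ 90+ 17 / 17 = 118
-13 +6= -7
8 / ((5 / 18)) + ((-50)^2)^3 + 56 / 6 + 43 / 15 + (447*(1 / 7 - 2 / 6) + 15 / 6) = 15624999958.36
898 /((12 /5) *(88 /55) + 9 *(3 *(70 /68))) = 763300 /26889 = 28.39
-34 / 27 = -1.26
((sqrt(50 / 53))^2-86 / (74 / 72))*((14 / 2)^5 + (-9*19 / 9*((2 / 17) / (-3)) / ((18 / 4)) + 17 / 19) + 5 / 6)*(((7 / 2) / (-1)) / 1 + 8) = -6257871.39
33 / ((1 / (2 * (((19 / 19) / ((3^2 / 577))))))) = 12694 / 3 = 4231.33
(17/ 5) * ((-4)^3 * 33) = -35904/ 5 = -7180.80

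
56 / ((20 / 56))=156.80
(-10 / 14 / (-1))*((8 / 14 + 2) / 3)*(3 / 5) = 18 / 49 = 0.37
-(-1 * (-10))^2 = -100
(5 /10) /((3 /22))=11 /3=3.67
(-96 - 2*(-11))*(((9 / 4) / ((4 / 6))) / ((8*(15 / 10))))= -333 / 16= -20.81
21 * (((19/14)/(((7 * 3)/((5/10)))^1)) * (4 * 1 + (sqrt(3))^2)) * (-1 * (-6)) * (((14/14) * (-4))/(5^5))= -114/3125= -0.04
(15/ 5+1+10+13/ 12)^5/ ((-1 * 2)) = -194264244901/ 497664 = -390352.22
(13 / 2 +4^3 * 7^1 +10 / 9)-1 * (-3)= 8255 / 18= 458.61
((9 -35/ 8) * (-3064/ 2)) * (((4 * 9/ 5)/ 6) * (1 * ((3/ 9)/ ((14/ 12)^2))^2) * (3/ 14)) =-9182808/ 84035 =-109.27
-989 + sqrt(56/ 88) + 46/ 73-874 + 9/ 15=-679546/ 365 + sqrt(77)/ 11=-1860.97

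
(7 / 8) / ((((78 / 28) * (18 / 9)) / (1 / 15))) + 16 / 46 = 38567 / 107640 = 0.36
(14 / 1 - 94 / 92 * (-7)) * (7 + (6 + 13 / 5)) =37947 / 115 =329.97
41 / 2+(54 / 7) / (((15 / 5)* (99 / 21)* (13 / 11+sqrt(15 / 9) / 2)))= 60215 / 2846-132* sqrt(15) / 1423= 20.80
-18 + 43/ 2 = 3.50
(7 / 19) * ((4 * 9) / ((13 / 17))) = 17.34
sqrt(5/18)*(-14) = -7*sqrt(10)/3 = -7.38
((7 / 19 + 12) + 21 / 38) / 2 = 491 / 76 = 6.46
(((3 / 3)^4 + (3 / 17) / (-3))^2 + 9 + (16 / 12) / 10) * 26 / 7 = 1129258 / 30345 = 37.21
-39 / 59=-0.66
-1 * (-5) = 5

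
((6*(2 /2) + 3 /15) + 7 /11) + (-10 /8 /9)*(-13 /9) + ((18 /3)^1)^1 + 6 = 19.04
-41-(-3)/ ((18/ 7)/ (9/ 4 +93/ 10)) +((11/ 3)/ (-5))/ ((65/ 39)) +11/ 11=-5393/ 200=-26.96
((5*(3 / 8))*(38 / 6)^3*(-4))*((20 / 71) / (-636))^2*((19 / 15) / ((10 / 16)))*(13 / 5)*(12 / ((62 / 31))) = -13553384 / 1146973689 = -0.01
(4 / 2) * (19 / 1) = 38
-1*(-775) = 775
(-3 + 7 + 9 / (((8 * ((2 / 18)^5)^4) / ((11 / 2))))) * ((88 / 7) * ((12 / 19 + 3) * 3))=2740617420776990061253551 / 266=10303073010439812260351.70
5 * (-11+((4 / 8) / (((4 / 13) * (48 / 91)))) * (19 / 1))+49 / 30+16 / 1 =490181 / 1920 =255.30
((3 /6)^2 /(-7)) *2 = -1 /14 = -0.07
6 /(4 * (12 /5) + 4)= 15 /34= 0.44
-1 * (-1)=1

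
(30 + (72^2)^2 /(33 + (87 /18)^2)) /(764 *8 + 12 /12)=967519686 /12403277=78.01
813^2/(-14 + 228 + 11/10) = 734410/239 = 3072.85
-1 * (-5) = 5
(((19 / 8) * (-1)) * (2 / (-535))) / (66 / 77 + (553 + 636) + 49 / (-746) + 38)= 49609 / 6860333890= 0.00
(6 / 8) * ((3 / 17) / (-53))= -9 / 3604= -0.00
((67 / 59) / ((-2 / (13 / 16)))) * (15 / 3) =-4355 / 1888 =-2.31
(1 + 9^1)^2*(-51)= -5100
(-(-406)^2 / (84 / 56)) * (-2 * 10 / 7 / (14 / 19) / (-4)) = -319580 / 3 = -106526.67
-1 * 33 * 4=-132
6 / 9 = 2 / 3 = 0.67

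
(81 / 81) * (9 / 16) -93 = -1479 / 16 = -92.44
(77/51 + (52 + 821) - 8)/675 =44192/34425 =1.28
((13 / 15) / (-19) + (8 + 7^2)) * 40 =129856 / 57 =2278.18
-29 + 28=-1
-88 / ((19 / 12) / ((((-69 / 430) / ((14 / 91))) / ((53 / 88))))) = 20839104 / 216505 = 96.25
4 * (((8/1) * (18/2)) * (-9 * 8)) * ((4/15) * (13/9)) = -39936/5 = -7987.20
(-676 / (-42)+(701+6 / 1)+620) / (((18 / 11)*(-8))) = -310255 / 3024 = -102.60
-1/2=-0.50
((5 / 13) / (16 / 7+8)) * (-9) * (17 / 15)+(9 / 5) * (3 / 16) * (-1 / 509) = -0.38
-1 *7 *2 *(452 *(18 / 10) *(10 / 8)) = -14238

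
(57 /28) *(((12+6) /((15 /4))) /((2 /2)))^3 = 225.13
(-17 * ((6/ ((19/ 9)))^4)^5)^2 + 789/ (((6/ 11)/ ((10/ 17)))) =9707271066306714672222312003017810919430153439478965072360236622450309153/ 24021103777163163860331603517908776238734375447210417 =404114280357733031171.19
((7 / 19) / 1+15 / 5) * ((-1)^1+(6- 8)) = -192 / 19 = -10.11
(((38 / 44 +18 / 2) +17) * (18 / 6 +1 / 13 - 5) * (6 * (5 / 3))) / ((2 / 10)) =-2583.04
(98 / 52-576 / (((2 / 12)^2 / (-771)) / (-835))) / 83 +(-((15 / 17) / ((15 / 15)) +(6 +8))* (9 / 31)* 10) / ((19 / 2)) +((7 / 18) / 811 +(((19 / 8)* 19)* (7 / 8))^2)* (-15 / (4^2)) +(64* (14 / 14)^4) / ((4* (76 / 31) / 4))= -277076270950283743028533 / 1722692251877376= -160839099.76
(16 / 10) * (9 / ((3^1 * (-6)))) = -0.80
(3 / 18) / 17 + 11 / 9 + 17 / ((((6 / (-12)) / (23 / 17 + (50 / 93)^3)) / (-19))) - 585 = 10682805503 / 27348138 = 390.62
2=2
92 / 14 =46 / 7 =6.57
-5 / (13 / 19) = -95 / 13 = -7.31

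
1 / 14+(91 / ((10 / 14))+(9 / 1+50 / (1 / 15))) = 62053 / 70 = 886.47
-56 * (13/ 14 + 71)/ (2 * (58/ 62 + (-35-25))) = 62434/ 1831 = 34.10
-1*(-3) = 3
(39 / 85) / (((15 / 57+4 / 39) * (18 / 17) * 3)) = 3211 / 8130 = 0.39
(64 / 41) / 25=64 / 1025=0.06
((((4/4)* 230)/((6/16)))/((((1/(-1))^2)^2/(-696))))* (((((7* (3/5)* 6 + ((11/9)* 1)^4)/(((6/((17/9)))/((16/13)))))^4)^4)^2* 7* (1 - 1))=0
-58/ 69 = -0.84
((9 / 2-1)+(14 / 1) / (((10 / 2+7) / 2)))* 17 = 595 / 6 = 99.17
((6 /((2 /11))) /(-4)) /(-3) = 11 /4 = 2.75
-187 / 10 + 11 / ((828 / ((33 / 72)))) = -1857427 / 99360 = -18.69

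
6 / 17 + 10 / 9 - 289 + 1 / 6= -87935 / 306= -287.37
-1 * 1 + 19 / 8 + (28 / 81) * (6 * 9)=20.04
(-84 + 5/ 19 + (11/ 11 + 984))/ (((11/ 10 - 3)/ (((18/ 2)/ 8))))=-192645/ 361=-533.64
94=94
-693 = -693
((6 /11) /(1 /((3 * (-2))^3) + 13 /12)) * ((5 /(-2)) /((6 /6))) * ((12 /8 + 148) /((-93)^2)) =-53820 /2463043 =-0.02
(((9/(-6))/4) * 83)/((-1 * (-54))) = -83/144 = -0.58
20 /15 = 4 /3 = 1.33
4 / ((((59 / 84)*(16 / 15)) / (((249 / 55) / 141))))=5229 / 30503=0.17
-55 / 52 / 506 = -5 / 2392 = -0.00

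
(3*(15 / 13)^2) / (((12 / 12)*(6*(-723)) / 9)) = -675 / 81458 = -0.01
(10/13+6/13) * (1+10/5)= 48/13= 3.69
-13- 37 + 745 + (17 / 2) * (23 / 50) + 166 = 86491 / 100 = 864.91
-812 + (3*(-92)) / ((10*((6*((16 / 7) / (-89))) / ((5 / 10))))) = -115591 / 160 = -722.44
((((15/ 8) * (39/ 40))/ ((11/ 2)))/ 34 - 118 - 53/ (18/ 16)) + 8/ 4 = -17567971/ 107712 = -163.10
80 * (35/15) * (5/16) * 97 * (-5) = -84875/3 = -28291.67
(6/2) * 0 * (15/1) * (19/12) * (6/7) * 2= 0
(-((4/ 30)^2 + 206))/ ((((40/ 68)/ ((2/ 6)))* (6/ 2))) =-394009/ 10125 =-38.91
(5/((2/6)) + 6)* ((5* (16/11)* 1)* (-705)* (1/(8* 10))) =-14805/11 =-1345.91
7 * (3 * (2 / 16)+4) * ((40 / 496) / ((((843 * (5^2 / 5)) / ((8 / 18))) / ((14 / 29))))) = 0.00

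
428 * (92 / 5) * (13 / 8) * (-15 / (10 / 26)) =-2495454 / 5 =-499090.80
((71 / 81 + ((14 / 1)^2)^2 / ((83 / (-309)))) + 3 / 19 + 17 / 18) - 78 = -36556955851 / 255474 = -143094.62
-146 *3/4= -219/2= -109.50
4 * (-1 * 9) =-36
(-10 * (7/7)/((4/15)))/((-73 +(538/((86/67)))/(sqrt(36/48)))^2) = -552844838715975/3224551218121494818 - 47072560613850 * sqrt(3)/1612275609060747409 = -0.00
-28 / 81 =-0.35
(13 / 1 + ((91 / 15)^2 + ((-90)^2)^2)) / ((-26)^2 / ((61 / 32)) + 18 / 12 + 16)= 1800995867132 / 10214775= 176312.83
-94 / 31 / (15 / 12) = -376 / 155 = -2.43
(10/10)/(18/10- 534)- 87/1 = -231512/2661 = -87.00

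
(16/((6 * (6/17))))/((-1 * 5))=-68/45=-1.51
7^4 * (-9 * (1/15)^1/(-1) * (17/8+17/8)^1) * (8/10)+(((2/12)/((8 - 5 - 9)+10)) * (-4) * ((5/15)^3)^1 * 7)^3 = 520603846553/106288200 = 4898.04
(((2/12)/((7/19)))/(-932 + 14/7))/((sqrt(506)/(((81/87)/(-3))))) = 19* sqrt(506)/63685160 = 0.00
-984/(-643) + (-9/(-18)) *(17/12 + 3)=57695/15432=3.74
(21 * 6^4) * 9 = 244944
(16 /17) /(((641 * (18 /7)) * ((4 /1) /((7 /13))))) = 98 /1274949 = 0.00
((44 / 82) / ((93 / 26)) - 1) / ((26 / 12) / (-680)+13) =-4407760 / 67397317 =-0.07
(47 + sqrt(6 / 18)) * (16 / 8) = 2 * sqrt(3) / 3 + 94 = 95.15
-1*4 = -4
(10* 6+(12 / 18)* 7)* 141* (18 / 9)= 18236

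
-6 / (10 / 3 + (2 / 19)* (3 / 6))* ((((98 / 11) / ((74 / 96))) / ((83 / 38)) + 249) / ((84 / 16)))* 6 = -23502844656 / 45638131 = -514.98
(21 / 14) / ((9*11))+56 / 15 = 1237 / 330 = 3.75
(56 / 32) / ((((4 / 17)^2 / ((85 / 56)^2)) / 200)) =52200625 / 3584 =14564.91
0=0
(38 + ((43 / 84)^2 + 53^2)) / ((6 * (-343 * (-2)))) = 20090281 / 29042496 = 0.69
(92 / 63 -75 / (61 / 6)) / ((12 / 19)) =-216011 / 23058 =-9.37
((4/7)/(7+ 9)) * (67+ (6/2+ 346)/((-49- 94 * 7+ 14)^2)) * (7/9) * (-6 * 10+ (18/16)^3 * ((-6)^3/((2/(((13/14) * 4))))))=-379097724637/322727328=-1174.67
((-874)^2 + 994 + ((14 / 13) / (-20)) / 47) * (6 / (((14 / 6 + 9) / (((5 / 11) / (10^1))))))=42060201237 / 2285140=18405.96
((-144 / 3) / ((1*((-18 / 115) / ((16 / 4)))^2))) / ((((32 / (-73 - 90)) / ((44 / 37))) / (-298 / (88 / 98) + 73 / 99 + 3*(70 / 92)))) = -561432994600 / 8991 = -62443887.73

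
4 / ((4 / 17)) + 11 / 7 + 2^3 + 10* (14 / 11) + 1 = 3103 / 77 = 40.30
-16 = -16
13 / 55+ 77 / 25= 912 / 275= 3.32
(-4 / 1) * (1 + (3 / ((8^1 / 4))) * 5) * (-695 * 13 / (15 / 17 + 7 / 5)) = 13055575 / 97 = 134593.56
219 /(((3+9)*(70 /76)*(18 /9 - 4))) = -1387 /140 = -9.91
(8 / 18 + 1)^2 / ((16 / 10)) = 845 / 648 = 1.30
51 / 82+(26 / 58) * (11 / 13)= 2381 / 2378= 1.00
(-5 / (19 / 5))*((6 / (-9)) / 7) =50 / 399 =0.13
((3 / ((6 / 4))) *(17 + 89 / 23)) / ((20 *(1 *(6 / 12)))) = 4.17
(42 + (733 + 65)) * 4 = 3360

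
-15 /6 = -5 /2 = -2.50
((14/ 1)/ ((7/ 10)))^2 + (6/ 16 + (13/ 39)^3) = 86489/ 216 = 400.41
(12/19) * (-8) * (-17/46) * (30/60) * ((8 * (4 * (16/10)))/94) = 0.51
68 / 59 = 1.15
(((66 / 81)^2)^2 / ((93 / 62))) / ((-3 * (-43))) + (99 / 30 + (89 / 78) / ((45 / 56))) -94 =-2387001827173 / 26736796710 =-89.28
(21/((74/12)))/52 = 63/962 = 0.07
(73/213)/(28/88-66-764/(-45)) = -24090/3423407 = -0.01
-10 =-10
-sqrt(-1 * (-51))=-sqrt(51)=-7.14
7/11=0.64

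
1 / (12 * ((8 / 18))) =3 / 16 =0.19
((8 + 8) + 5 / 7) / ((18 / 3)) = 39 / 14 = 2.79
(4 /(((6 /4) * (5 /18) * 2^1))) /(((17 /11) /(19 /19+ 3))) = 1056 /85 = 12.42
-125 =-125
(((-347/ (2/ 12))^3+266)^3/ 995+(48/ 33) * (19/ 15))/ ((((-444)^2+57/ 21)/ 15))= -56211185753592846147120.62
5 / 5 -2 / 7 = 5 / 7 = 0.71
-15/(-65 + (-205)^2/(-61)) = 61/3066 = 0.02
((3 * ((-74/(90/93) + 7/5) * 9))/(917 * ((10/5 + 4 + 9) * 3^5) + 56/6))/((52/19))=-288819/1303564990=-0.00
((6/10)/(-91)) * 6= -18/455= -0.04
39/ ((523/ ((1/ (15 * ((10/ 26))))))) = 169/ 13075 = 0.01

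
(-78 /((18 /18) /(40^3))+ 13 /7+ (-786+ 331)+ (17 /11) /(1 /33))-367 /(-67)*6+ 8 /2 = -2341419315 /469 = -4992365.28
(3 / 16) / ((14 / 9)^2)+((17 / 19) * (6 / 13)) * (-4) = -1219467 / 774592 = -1.57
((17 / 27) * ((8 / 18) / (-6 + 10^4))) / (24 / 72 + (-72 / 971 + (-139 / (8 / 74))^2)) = 528224 / 31186595665570869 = 0.00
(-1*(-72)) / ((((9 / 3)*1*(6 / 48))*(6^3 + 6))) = 32 / 37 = 0.86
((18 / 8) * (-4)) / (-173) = 9 / 173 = 0.05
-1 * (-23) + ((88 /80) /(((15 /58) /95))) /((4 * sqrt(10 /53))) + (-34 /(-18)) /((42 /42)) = 224 /9 + 6061 * sqrt(530) /600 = 257.45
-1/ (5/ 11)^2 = -121/ 25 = -4.84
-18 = -18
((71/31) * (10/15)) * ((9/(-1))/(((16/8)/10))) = -68.71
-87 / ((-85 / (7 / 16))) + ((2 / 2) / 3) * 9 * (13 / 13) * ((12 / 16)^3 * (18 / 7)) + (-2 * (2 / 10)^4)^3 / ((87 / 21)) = 99816357208627 / 26960937500000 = 3.70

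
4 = 4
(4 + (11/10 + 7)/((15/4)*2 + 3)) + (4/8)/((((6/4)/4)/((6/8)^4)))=5.19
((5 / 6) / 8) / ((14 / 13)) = 0.10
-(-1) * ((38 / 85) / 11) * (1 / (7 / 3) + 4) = 1178 / 6545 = 0.18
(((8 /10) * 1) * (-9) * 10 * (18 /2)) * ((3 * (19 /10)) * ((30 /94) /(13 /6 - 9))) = 332424 /1927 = 172.51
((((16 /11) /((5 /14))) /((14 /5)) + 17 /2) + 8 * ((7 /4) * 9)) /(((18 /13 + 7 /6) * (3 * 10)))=38883 /21890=1.78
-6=-6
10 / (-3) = -10 / 3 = -3.33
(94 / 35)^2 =8836 / 1225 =7.21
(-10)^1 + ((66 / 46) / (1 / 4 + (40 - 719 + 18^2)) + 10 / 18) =-9.45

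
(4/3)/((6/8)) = 1.78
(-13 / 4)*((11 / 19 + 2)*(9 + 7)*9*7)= -160524 / 19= -8448.63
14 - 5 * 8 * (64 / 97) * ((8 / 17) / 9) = 12.62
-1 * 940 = -940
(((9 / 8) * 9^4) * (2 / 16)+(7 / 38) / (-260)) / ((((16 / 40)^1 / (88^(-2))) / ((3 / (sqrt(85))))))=218776377 * sqrt(85) / 20810915840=0.10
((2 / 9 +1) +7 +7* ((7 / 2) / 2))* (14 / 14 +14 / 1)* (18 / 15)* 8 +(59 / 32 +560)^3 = 5811708404803 / 32768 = 177359265.28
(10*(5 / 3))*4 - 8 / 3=64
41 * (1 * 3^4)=3321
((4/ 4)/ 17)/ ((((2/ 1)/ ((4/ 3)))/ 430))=860/ 51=16.86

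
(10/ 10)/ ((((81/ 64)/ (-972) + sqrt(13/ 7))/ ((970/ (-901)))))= -114425856 * sqrt(91)/ 1381720441 - 1042944/ 1381720441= -0.79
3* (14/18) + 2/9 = 23/9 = 2.56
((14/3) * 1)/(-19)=-14/57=-0.25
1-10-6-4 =-19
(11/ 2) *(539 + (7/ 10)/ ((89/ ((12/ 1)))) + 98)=3118577/ 890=3504.02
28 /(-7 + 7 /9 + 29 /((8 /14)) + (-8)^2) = 1008 /3907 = 0.26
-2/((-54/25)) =25/27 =0.93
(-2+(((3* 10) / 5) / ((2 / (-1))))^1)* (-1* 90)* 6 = 2700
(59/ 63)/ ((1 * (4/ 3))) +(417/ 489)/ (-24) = 6087/ 9128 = 0.67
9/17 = 0.53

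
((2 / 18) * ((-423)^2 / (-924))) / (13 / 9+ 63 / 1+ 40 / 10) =-59643 / 189728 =-0.31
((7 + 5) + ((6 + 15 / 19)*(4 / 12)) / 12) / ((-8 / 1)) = -2779 / 1824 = -1.52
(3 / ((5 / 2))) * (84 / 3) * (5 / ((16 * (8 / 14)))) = 147 / 8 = 18.38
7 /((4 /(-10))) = -35 /2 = -17.50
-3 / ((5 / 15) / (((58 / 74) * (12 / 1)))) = -3132 / 37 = -84.65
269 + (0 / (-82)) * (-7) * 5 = 269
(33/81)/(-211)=-11/5697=-0.00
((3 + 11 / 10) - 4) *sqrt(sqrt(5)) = 5^(1 / 4) / 10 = 0.15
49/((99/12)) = 196/33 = 5.94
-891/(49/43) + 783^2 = 30003048/49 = 612307.10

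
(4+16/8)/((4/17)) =51/2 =25.50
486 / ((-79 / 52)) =-25272 / 79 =-319.90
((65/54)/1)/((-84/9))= -65/504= -0.13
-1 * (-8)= 8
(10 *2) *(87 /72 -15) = -1655 /6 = -275.83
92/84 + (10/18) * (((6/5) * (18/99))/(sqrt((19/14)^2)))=1733/1463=1.18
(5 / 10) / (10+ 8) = 1 / 36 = 0.03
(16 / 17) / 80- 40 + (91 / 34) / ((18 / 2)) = -60727 / 1530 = -39.69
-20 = -20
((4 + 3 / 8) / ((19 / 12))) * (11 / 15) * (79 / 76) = 6083 / 2888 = 2.11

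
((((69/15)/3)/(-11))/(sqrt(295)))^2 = 529/8031375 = 0.00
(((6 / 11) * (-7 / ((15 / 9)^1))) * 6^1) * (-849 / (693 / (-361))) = -3677868 / 605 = -6079.12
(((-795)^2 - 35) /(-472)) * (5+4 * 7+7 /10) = -21298063 /472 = -45123.01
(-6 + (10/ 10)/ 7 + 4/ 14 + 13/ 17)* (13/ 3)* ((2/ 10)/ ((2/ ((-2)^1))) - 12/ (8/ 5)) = 40898/ 255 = 160.38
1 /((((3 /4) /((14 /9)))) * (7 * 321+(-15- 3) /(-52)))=0.00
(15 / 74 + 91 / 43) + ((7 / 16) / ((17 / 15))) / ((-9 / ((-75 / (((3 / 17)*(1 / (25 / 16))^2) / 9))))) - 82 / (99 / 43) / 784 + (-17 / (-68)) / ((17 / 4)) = 216511653890293 / 537415667712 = 402.88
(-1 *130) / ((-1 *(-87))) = -130 / 87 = -1.49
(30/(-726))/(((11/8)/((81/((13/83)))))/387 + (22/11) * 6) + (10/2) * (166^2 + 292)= 4208186047921520/30222537719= 139240.00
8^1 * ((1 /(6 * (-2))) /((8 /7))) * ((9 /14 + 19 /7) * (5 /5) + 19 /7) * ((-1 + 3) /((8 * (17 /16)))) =-5 /6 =-0.83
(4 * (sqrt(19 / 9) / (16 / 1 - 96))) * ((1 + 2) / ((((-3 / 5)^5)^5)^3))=5293955920339377119177015629247762262821197509765625 * sqrt(19) / 2433067150853430836478735970475445228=9484250716312557.61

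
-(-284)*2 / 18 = 284 / 9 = 31.56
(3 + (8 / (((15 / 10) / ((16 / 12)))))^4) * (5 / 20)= 16796899 / 26244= 640.03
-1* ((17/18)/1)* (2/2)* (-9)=17/2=8.50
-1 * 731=-731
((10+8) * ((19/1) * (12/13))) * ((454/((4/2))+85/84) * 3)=19650978/91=215944.81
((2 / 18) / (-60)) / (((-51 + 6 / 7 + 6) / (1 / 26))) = 0.00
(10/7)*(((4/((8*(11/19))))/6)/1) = 95/462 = 0.21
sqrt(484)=22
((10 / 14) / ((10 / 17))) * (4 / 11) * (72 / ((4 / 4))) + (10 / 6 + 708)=171277 / 231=741.46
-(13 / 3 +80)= -253 / 3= -84.33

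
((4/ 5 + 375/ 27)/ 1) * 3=661/ 15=44.07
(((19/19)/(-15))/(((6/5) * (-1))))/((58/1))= 1/1044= 0.00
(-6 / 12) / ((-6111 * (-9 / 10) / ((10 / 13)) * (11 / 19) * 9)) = -950 / 70783713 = -0.00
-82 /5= -16.40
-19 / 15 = -1.27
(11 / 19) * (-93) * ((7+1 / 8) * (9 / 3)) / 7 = -164.41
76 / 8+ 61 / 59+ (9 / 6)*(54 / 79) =107755 / 9322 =11.56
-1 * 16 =-16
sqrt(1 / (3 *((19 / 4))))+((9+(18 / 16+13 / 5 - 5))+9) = 2 *sqrt(57) / 57+669 / 40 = 16.99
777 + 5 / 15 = 2332 / 3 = 777.33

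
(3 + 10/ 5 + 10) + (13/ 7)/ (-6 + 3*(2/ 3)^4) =14979/ 1022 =14.66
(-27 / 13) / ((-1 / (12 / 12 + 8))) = 243 / 13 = 18.69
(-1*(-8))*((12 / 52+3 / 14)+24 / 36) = 2428 / 273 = 8.89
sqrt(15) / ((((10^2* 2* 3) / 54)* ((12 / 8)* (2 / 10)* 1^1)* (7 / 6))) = 9* sqrt(15) / 35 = 1.00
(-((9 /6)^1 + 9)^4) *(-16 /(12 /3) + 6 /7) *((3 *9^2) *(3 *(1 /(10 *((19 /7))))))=1559543139 /1520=1026015.22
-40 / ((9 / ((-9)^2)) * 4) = -90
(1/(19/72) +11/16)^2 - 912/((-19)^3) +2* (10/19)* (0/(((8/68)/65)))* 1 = 1864609/92416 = 20.18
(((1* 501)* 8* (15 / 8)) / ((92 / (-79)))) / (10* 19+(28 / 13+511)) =-9.18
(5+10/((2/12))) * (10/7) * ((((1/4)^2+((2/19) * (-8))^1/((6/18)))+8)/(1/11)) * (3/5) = 3610035/1064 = 3392.89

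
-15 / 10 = -1.50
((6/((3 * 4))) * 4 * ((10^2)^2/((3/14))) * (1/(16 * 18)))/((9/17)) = 148750/243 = 612.14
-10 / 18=-5 / 9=-0.56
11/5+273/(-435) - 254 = -252.43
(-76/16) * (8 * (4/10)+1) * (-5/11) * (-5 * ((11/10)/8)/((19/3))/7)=-9/64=-0.14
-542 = -542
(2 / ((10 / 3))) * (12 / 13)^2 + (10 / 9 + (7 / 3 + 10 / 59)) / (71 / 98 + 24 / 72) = 3.93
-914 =-914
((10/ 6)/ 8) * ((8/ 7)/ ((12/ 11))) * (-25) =-5.46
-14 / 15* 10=-28 / 3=-9.33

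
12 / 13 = 0.92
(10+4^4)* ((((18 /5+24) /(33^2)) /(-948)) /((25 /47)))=-143773 /10753875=-0.01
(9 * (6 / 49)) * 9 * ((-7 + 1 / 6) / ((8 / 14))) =-3321 / 28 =-118.61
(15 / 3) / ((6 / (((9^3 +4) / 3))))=3665 / 18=203.61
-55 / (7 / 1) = -7.86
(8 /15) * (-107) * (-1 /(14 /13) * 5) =5564 /21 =264.95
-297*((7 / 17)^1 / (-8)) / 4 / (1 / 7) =14553 / 544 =26.75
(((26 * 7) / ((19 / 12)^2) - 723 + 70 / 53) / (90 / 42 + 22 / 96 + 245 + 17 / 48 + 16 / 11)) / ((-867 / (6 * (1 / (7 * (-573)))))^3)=-4371440480 / 326739564871399660991822721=-0.00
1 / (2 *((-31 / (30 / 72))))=-5 / 744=-0.01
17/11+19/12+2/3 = 167/44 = 3.80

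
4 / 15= 0.27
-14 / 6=-7 / 3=-2.33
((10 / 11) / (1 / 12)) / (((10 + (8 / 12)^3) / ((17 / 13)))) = 27540 / 19877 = 1.39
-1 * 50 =-50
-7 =-7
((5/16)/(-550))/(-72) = 1/126720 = 0.00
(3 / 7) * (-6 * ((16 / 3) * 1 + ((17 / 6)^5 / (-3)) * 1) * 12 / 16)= 185063 / 1728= 107.10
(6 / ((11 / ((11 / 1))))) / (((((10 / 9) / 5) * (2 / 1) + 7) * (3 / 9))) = 162 / 67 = 2.42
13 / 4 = 3.25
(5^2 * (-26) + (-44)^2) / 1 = 1286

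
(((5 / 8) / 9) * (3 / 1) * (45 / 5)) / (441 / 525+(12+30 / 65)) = 1625 / 11528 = 0.14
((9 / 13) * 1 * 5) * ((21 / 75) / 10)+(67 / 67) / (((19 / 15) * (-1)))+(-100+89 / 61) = -74757583 / 753350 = -99.23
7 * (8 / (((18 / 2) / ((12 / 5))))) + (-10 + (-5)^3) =-1801 / 15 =-120.07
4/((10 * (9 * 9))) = 2/405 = 0.00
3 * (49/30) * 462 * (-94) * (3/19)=-3191958/95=-33599.56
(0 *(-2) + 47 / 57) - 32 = -1777 / 57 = -31.18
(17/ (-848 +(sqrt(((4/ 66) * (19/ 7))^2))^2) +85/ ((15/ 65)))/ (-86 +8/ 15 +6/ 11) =-2749839092495/ 634024560208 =-4.34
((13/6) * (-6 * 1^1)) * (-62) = 806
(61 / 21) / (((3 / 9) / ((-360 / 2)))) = -10980 / 7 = -1568.57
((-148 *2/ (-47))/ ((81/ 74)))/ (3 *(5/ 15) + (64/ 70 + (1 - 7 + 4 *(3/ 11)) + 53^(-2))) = -1.92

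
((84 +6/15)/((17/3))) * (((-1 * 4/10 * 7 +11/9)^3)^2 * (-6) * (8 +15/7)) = -13983.03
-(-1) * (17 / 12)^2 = 289 / 144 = 2.01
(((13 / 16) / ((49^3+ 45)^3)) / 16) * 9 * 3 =351 / 417352418941794304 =0.00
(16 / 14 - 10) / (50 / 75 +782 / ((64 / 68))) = -0.01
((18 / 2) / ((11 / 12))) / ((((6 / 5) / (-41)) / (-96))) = 354240 / 11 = 32203.64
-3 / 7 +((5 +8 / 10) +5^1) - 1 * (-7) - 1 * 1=573 / 35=16.37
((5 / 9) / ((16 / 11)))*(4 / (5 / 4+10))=11 / 81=0.14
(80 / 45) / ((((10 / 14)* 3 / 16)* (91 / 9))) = 256 / 195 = 1.31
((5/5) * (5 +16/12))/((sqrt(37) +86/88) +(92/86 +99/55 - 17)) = -22364508980/36512667387 - 1700340400 * sqrt(37)/36512667387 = -0.90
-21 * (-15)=315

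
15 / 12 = 1.25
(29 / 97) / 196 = 29 / 19012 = 0.00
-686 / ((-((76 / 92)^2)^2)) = 191970926 / 130321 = 1473.06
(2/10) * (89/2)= 89/10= 8.90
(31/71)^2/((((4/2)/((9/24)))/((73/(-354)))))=-70153/9517408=-0.01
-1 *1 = -1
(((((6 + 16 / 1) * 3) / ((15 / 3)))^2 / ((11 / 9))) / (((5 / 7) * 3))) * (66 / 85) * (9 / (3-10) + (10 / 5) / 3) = -31.98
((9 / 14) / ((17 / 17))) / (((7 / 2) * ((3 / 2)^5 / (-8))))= -256 / 1323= -0.19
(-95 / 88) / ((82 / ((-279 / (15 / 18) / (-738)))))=-1767 / 295856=-0.01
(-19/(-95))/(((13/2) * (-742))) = -1/24115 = -0.00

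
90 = 90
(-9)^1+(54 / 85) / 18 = -762 / 85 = -8.96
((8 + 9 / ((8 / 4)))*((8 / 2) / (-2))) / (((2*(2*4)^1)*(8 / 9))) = -225 / 128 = -1.76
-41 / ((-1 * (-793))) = -41 / 793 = -0.05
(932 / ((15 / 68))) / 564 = 15844 / 2115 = 7.49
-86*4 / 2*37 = -6364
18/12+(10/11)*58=1193/22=54.23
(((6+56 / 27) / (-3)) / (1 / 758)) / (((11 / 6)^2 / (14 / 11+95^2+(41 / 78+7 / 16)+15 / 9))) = -284469322373 / 51909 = -5480154.16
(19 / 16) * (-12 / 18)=-19 / 24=-0.79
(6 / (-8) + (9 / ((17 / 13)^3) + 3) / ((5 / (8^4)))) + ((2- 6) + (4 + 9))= 566255253 / 98260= 5762.83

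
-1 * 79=-79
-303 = -303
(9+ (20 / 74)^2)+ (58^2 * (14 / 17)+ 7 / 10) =647018721 / 232730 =2780.13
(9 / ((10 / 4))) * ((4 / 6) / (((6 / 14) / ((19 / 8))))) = 133 / 10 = 13.30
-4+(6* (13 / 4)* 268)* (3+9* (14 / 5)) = 736846 / 5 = 147369.20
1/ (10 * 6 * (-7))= -1/ 420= -0.00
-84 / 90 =-14 / 15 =-0.93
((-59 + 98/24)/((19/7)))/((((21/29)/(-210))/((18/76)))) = 2006655/1444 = 1389.65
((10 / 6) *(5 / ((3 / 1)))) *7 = 175 / 9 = 19.44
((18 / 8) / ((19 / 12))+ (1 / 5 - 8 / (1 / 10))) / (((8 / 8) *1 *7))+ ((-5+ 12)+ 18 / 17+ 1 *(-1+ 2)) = -24172 / 11305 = -2.14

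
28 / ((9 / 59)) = 183.56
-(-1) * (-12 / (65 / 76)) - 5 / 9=-8533 / 585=-14.59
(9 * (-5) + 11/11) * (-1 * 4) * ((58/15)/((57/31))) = 316448/855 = 370.11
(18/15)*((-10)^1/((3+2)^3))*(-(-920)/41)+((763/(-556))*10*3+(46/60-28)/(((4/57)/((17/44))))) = -9692285069/50151200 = -193.26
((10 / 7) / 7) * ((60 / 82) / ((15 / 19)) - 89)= -36110 / 2009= -17.97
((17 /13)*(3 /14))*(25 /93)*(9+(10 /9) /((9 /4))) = 326825 /457002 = 0.72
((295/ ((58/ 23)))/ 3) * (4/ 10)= 1357/ 87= 15.60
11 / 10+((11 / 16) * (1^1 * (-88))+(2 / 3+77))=274 / 15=18.27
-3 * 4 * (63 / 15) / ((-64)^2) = -63 / 5120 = -0.01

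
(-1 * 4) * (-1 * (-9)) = -36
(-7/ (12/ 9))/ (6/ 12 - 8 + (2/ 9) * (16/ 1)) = 189/ 142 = 1.33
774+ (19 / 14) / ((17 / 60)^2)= 790.91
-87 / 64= -1.36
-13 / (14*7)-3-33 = -3541 / 98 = -36.13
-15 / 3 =-5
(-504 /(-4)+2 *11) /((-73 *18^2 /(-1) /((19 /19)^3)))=37 /5913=0.01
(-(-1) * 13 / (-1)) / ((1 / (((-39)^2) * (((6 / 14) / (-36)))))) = 6591 / 28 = 235.39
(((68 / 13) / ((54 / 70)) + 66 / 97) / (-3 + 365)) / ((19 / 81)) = 0.09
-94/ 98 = -47/ 49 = -0.96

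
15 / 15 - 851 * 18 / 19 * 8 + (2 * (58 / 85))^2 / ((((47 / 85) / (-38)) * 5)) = -2457152107 / 379525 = -6474.28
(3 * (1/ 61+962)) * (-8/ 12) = -117366/ 61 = -1924.03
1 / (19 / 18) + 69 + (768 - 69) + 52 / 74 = 769.65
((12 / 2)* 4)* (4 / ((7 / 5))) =480 / 7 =68.57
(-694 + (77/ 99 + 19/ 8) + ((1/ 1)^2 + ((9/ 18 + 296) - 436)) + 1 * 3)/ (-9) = 59497/ 648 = 91.82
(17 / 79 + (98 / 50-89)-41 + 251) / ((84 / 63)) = 729813 / 7900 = 92.38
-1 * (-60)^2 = -3600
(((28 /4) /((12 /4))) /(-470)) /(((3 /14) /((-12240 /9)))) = 13328 /423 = 31.51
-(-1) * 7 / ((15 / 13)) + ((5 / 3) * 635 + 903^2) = 4082367 / 5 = 816473.40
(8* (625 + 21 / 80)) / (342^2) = 50021 / 1169640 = 0.04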